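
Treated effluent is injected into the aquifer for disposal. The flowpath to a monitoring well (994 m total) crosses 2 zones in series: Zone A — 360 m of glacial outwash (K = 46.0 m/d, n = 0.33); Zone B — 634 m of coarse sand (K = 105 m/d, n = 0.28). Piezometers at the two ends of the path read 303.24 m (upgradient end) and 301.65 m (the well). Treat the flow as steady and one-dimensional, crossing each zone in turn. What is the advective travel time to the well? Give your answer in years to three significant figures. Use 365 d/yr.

7.08 years

Total head drop ΔH = 303.24 − 301.65 = 1.59 m
Continuity: the same q passes through each zone, so ΔH = q·Σ(L_j/K_j) — the zones act as resistances in series.
Σ(L/K) = 360/46.0 + 634/105 = 7.826 + 6.038 = 13.86 d
q = ΔH / Σ(L/K) = 1.59 / 13.86 = 0.1147 m/d (same in every zone)
Zone A: v = q/n = 0.1147/0.33 = 0.3475 m/d → t_A = 360/0.3475 = 1036 d
Zone B: v = q/n = 0.1147/0.28 = 0.4096 m/d → t_B = 634/0.4096 = 1548 d
Total t = 1036 + 1548 = 2584 d
   = 2584 / 365 = 7.08 yr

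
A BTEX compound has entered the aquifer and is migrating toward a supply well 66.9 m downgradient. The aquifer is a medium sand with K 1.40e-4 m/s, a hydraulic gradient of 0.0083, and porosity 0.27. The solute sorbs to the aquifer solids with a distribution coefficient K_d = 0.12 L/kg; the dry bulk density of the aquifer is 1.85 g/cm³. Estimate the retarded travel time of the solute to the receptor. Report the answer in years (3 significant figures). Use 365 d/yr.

0.898 years

K = 1.40e-4 m/s × 86400 s/d = 12.10 m/d
Specific discharge q = 12.10 × 0.0083 = 0.1004 m/d
v = Ki/n = 12.10·0.0083/0.27 = 0.3718 m/d
Retardation R = 1 + ρ_b·K_d/n = 1 + 1.85×0.12/0.27 = 1.822
Contaminant velocity v_c = v/R = 0.3718/1.822 = 0.2041 m/d
t = L/v_c = 66.9/0.2041 = 327.8 d
   = 327.8/365 = 0.898 yr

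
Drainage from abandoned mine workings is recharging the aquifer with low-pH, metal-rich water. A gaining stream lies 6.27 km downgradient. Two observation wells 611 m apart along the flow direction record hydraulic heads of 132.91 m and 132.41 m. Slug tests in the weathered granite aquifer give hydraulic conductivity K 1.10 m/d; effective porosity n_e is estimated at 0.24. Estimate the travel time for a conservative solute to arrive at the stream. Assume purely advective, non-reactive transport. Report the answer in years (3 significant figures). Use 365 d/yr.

4580 years

Hydraulic gradient i = (132.91 − 132.41) / 611 = 0.50 / 611 = 8.183e-4
Specific discharge q = 1.10 × 8.183e-4 = 9.002e-4 m/d
Seepage velocity v = q / n = 9.002e-4 / 0.24 = 0.003751 m/d
L = 6.27 km = 6270 m
t = L / v = 6270 / 0.003751 = 1.672e6 d
   = 1.672e6 / 365 = 4580 yr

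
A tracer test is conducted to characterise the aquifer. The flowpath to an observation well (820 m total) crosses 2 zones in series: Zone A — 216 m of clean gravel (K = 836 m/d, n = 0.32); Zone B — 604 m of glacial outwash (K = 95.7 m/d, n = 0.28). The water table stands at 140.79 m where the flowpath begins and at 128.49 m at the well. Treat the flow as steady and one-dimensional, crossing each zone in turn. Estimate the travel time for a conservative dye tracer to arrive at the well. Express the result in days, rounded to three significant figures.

Total head drop ΔH = 140.79 − 128.49 = 12.30 m
Steady 1-D flow in series ⇒ the Darcy flux q is identical in every zone and the zone head losses add (resistances L/K in series).
Σ(L/K) = 216/836 + 604/95.7 = 0.2584 + 6.311 = 6.570 d
q = ΔH / Σ(L/K) = 12.30 / 6.570 = 1.872 m/d (same in every zone)
Zone A: v = q/n = 1.872/0.32 = 5.851 m/d → t_A = 216/5.851 = 36.92 d
Zone B: v = q/n = 1.872/0.28 = 6.686 m/d → t_B = 604/6.686 = 90.33 d
Total t = 36.92 + 90.33 = 127.3 d

127 days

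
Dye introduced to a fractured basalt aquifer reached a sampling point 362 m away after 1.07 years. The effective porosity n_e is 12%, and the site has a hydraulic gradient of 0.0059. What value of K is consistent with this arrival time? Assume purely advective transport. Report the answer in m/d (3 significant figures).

18.9 m/d

t = 1.07 years = 390.6 d
v = L / t = 362 / 390.6 = 0.9269 m/d
K = v · n / i = 0.9269 × 0.12 / 0.0059 = 18.9 m/d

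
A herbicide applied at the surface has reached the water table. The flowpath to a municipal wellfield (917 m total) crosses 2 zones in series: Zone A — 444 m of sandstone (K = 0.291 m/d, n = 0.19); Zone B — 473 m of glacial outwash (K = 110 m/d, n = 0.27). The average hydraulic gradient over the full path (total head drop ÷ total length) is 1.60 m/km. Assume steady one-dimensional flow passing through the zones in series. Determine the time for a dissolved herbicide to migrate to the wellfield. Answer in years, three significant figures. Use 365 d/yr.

606 years

For zones in series the flux q is common to all zones; the equivalent conductivity is the harmonic (thickness-weighted) mean, K_eq = L_total / Σ(L_j/K_j).
Σ(L/K) = 444/0.291 + 473/110 = 1526 + 4.300 = 1530 d
K_eq = L_total / Σ(L/K) = 917 / 1530 = 0.5993 m/d
q = K_eq · i = 0.5993 × 0.0016 = 9.589e-4 m/d (same in every zone)
Zone A: v = q/n = 9.589e-4/0.19 = 0.005047 m/d → t_A = 444/0.005047 = 87980 d
Zone B: v = q/n = 9.589e-4/0.27 = 0.003552 m/d → t_B = 473/0.003552 = 133200 d
Total t = 87980 + 133200 = 221200 d
   = 221200 / 365 = 606 yr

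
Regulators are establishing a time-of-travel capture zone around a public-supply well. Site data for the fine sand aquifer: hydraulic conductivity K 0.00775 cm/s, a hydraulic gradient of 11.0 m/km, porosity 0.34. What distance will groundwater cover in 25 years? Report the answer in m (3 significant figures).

K = 0.00775 cm/s × 864 = 6.696 m/d
Darcy flux q = K·i = 6.696 × 0.011 = 0.07366 m/d
v_s = q/n_e = 0.07366/0.34 = 0.2166 m/d
T = 25 yr × 365 = 9125 d
L = v × T = 0.2166 × 9125 = 1977 m

1980 m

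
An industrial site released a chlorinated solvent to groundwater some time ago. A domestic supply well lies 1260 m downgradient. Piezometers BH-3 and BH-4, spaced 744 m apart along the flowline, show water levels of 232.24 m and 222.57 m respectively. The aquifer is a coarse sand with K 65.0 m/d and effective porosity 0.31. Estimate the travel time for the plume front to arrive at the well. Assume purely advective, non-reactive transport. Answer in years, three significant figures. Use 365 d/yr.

Hydraulic gradient i = (232.24 − 222.57) / 744 = 9.67 / 744 = 0.01300
Darcy flux q = K·i = 65.0 × 0.01300 = 0.8448 m/d
Seepage velocity v = q / n = 0.8448 / 0.31 = 2.725 m/d
t = L / v = 1260 / 2.725 = 462.3 d
   = 462.3 / 365 = 1.27 yr

1.27 years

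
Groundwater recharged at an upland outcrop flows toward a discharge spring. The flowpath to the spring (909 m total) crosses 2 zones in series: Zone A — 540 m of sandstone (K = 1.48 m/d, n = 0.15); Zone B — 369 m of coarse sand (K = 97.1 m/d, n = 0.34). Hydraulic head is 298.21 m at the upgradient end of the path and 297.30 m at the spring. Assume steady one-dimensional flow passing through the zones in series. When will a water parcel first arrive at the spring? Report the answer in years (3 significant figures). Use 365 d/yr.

229 years

Total head drop ΔH = 298.21 − 297.30 = 0.91 m
Continuity: the same q passes through each zone, so ΔH = q·Σ(L_j/K_j) — the zones act as resistances in series.
Σ(L/K) = 540/1.48 + 369/97.1 = 364.9 + 3.800 = 368.7 d
q = ΔH / Σ(L/K) = 0.91 / 368.7 = 0.002468 m/d (same in every zone)
Zone A: v = q/n = 0.002468/0.15 = 0.01646 m/d → t_A = 540/0.01646 = 32820 d
Zone B: v = q/n = 0.002468/0.34 = 0.007260 m/d → t_B = 369/0.007260 = 50830 d
Total t = 32820 + 50830 = 83640 d
   = 83640 / 365 = 229 yr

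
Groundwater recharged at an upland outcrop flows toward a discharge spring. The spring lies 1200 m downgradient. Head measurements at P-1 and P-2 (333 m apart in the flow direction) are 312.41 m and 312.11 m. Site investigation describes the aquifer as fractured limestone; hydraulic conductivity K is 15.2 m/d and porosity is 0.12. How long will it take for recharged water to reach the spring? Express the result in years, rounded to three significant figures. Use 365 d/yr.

Hydraulic gradient i = (312.41 − 312.11) / 333 = 0.30 / 333 = 9.009e-4
q = Ki = 15.2 × 9.009e-4 = 0.01369 m/d
Average linear velocity = 0.01369 / 0.12 = 0.1141 m/d
t = L / v = 1200 / 0.1141 = 10520 d
   = 10520 / 365 = 28.8 yr

28.8 years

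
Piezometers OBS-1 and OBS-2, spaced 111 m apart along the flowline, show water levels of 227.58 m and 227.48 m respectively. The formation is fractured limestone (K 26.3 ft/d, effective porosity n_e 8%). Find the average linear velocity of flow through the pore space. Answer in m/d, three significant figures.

Hydraulic gradient i = (227.58 − 227.48) / 111 = 0.10 / 111 = 9.009e-4
K = 26.3 ft/d × 0.3048 = 8.016 m/d
Specific discharge q = 8.016 × 9.009e-4 = 0.007222 m/d
v_s = q/n_e = 0.007222/0.08 = 0.09027 m/d

0.0903 m/d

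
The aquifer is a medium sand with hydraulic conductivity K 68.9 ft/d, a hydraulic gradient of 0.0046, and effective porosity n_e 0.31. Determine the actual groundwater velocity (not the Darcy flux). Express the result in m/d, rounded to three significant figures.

0.312 m/d

K = 68.9 ft/d × 0.3048 = 21.00 m/d
Darcy flux q = K·i = 21.00 × 0.0046 = 0.09660 m/d
Seepage velocity v = q / n = 0.09660 / 0.31 = 0.3116 m/d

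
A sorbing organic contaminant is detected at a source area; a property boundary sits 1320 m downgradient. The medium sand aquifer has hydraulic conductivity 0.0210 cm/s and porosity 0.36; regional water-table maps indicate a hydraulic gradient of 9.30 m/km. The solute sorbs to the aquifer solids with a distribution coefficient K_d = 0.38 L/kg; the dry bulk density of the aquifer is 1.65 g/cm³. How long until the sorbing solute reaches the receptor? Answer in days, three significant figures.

7720 days

K = 0.0210 cm/s × 864 = 18.14 m/d
Darcy flux q = K·i = 18.14 × 0.0093 = 0.1687 m/d
v_s = q/n_e = 0.1687/0.36 = 0.4687 m/d
Retardation R = 1 + ρ_b·K_d/n = 1 + 1.65×0.38/0.36 = 2.742
Contaminant velocity v_c = v/R = 0.4687/2.742 = 0.1710 m/d
t = L/v_c = 1320/0.1710 = 7721 d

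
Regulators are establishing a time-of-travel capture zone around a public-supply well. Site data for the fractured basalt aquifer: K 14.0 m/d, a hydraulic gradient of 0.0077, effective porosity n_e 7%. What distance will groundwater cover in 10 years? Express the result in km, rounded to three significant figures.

q = Ki = 14.0 × 0.0077 = 0.1078 m/d
v_s = q/n_e = 0.1078/0.07 = 1.540 m/d
T = 10 yr × 365 = 3650 d
L = v × T = 1.540 × 3650 = 5621 m
   = 5.62 km

5.62 km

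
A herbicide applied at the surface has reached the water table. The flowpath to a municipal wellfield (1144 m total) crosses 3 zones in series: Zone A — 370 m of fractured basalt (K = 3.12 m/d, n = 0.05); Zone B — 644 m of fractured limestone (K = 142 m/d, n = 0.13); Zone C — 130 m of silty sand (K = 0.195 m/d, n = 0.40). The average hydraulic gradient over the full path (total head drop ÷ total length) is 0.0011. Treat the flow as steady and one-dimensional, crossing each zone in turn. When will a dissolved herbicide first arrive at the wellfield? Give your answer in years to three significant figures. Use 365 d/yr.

265 years

Continuity: the same q passes through each zone, so ΔH = q·Σ(L_j/K_j) — the zones act as resistances in series.
Σ(L/K) = 370/3.12 + 644/142 + 130/0.195 = 118.6 + 4.535 + 666.7 = 789.8 d
K_eq = L_total / Σ(L/K) = 1144 / 789.8 = 1.448 m/d
q = K_eq · i = 1.448 × 0.0011 = 0.001593 m/d (same in every zone)
Zone A: v = q/n = 0.001593/0.05 = 0.03187 m/d → t_A = 370/0.03187 = 11610 d
Zone B: v = q/n = 0.001593/0.13 = 0.01226 m/d → t_B = 644/0.01226 = 52540 d
Zone C: v = q/n = 0.001593/0.40 = 0.003983 m/d → t_C = 130/0.003983 = 32640 d
Total t = 11610 + 52540 + 32640 = 96790 d
   = 96790 / 365 = 265 yr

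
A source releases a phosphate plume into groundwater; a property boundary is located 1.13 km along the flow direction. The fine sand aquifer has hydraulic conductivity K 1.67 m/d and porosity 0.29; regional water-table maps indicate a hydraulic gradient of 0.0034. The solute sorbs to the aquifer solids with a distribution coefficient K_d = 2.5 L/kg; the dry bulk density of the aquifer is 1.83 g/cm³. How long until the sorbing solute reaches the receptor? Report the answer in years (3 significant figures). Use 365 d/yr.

Darcy flux q = K·i = 1.67 × 0.0034 = 0.005678 m/d
Average linear velocity = 0.005678 / 0.29 = 0.01958 m/d
Retardation R = 1 + ρ_b·K_d/n = 1 + 1.83×2.5/0.29 = 16.78
Contaminant velocity v_c = v/R = 0.01958/16.78 = 0.001167 m/d
L = 1.13 km = 1130 m
t = L/v_c = 1130/0.001167 = 968200 d
   = 968200/365 = 2650 yr

2650 years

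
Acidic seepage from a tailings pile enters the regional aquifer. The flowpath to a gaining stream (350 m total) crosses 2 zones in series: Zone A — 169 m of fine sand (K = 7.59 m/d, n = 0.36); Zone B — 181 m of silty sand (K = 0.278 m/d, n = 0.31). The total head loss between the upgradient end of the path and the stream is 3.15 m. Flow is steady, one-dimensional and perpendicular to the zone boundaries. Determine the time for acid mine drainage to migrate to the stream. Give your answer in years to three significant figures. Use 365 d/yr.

Steady 1-D flow in series ⇒ the Darcy flux q is identical in every zone and the zone head losses add (resistances L/K in series).
Σ(L/K) = 169/7.59 + 181/0.278 = 22.27 + 651.1 = 673.3 d
q = ΔH / Σ(L/K) = 3.15 / 673.3 = 0.004678 m/d (same in every zone)
Zone A: v = q/n = 0.004678/0.36 = 0.01299 m/d → t_A = 169/0.01299 = 13010 d
Zone B: v = q/n = 0.004678/0.31 = 0.01509 m/d → t_B = 181/0.01509 = 11990 d
Total t = 13010 + 11990 = 25000 d
   = 25000 / 365 = 68.5 yr

68.5 years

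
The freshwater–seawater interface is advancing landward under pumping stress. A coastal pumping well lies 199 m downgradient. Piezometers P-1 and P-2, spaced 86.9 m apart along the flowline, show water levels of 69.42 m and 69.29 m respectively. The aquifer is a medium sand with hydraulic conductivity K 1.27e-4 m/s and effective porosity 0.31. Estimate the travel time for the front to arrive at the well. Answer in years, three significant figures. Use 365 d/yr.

10.3 years

Hydraulic gradient i = (69.42 − 69.29) / 86.9 = 0.13 / 86.9 = 0.001496
K = 1.27e-4 m/s × 86400 s/d = 10.97 m/d
Darcy flux q = K·i = 10.97 × 0.001496 = 0.01642 m/d
v = Ki/n = 10.97·0.001496/0.31 = 0.05295 m/d
t = L / v = 199 / 0.05295 = 3758 d
   = 3758 / 365 = 10.3 yr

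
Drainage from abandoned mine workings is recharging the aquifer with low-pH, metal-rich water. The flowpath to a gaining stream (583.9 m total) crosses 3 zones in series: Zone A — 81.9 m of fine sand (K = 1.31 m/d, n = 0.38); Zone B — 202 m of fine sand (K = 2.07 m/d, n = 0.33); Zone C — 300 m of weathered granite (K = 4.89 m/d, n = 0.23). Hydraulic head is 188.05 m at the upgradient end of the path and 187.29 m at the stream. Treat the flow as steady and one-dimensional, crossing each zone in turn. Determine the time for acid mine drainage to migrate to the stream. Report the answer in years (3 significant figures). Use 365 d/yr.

133 years

Total head drop ΔH = 188.05 − 187.29 = 0.76 m
Steady 1-D flow in series ⇒ the Darcy flux q is identical in every zone and the zone head losses add (resistances L/K in series).
Σ(L/K) = 81.9/1.31 + 202/2.07 + 300/4.89 = 62.52 + 97.58 + 61.35 = 221.5 d
q = ΔH / Σ(L/K) = 0.76 / 221.5 = 0.003432 m/d (same in every zone)
Zone A: v = q/n = 0.003432/0.38 = 0.009031 m/d → t_A = 81.9/0.009031 = 9069 d
Zone B: v = q/n = 0.003432/0.33 = 0.01040 m/d → t_B = 202/0.01040 = 19420 d
Zone C: v = q/n = 0.003432/0.23 = 0.01492 m/d → t_C = 300/0.01492 = 20110 d
Total t = 9069 + 19420 + 20110 = 48600 d
   = 48600 / 365 = 133 yr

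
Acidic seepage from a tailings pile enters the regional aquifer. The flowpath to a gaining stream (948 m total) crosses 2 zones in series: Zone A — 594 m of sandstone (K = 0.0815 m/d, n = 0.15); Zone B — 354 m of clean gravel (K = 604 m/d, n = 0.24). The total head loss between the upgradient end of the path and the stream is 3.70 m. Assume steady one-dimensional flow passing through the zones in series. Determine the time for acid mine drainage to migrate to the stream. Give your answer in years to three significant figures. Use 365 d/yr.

Continuity: the same q passes through each zone, so ΔH = q·Σ(L_j/K_j) — the zones act as resistances in series.
Σ(L/K) = 594/0.0815 + 354/604 = 7288 + 0.5861 = 7289 d
q = ΔH / Σ(L/K) = 3.70 / 7289 = 5.076e-4 m/d (same in every zone)
Zone A: v = q/n = 5.076e-4/0.15 = 0.003384 m/d → t_A = 594/0.003384 = 175500 d
Zone B: v = q/n = 5.076e-4/0.24 = 0.002115 m/d → t_B = 354/0.002115 = 167400 d
Total t = 175500 + 167400 = 342900 d
   = 342900 / 365 = 939 yr

939 years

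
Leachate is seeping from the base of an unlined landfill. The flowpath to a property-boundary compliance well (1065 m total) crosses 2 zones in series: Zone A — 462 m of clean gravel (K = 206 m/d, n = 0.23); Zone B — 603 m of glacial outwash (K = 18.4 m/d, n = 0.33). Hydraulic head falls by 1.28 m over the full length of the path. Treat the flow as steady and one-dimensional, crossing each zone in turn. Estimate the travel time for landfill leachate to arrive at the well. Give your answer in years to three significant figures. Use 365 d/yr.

22.9 years

Continuity: the same q passes through each zone, so ΔH = q·Σ(L_j/K_j) — the zones act as resistances in series.
Σ(L/K) = 462/206 + 603/18.4 = 2.243 + 32.77 = 35.01 d
q = ΔH / Σ(L/K) = 1.28 / 35.01 = 0.03656 m/d (same in every zone)
Zone A: v = q/n = 0.03656/0.23 = 0.1589 m/d → t_A = 462/0.1589 = 2907 d
Zone B: v = q/n = 0.03656/0.33 = 0.1108 m/d → t_B = 603/0.1108 = 5443 d
Total t = 2907 + 5443 = 8350 d
   = 8350 / 365 = 22.9 yr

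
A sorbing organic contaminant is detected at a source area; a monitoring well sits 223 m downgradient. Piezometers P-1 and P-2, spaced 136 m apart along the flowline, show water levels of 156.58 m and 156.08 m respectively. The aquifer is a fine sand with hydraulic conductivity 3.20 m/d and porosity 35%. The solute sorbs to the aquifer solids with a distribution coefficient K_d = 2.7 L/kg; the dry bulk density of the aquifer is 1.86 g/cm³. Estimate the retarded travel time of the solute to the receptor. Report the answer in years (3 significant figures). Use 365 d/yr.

279 years

Hydraulic gradient i = (156.58 − 156.08) / 136 = 0.50 / 136 = 0.003676
q = Ki = 3.20 × 0.003676 = 0.01176 m/d
Average linear velocity = 0.01176 / 0.35 = 0.03361 m/d
Retardation R = 1 + ρ_b·K_d/n = 1 + 1.86×2.7/0.35 = 15.35
Contaminant velocity v_c = v/R = 0.03361/15.35 = 0.002190 m/d
t = L/v_c = 223/0.002190 = 101800 d
   = 101800/365 = 279 yr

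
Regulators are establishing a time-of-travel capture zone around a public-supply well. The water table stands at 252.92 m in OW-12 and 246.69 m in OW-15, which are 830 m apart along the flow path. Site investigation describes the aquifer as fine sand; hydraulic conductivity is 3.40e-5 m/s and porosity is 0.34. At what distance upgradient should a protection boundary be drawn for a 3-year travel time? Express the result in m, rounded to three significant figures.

71.0 m

Hydraulic gradient i = (252.92 − 246.69) / 830 = 6.23 / 830 = 0.007506
K = 3.40e-5 m/s × 86400 s/d = 2.938 m/d
q = Ki = 2.938 × 0.007506 = 0.02205 m/d
Average linear velocity = 0.02205 / 0.34 = 0.06485 m/d
T = 3 yr × 365 = 1095 d
L = v × T = 0.06485 × 1095 = 71.01 m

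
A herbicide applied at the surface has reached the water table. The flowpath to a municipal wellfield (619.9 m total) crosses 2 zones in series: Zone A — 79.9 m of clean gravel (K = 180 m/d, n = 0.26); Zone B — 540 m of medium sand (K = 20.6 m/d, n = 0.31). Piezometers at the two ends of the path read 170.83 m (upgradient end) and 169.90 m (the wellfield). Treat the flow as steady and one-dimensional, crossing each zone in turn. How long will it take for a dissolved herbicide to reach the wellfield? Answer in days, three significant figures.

Total head drop ΔH = 170.83 − 169.90 = 0.93 m
Steady 1-D flow in series ⇒ the Darcy flux q is identical in every zone and the zone head losses add (resistances L/K in series).
Σ(L/K) = 79.9/180 + 540/20.6 = 0.4439 + 26.21 = 26.66 d
q = ΔH / Σ(L/K) = 0.93 / 26.66 = 0.03489 m/d (same in every zone)
Zone A: v = q/n = 0.03489/0.26 = 0.1342 m/d → t_A = 79.9/0.1342 = 595.5 d
Zone B: v = q/n = 0.03489/0.31 = 0.1125 m/d → t_B = 540/0.1125 = 4798 d
Total t = 595.5 + 4798 = 5394 d

5390 days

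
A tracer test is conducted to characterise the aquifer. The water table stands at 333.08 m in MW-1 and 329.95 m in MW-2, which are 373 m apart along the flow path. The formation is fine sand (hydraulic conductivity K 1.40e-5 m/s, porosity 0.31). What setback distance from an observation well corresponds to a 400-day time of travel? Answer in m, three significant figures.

13.1 m

Hydraulic gradient i = (333.08 − 329.95) / 373 = 3.13 / 373 = 0.008391
K = 1.40e-5 m/s × 86400 s/d = 1.210 m/d
Specific discharge q = 1.210 × 0.008391 = 0.01015 m/d
Average linear velocity = 0.01015 / 0.31 = 0.03274 m/d
L = v × T = 0.03274 × 400 = 13.10 m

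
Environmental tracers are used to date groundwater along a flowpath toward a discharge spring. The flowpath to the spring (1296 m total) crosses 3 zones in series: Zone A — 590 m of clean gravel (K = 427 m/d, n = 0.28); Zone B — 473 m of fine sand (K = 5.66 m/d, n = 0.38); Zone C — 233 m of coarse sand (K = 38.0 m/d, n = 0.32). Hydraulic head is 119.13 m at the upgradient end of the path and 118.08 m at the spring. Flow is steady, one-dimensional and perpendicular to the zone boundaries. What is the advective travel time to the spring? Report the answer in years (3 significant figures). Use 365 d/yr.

Total head drop ΔH = 119.13 − 118.08 = 1.05 m
Steady 1-D flow in series ⇒ the Darcy flux q is identical in every zone and the zone head losses add (resistances L/K in series).
Σ(L/K) = 590/427 + 473/5.66 + 233/38.0 = 1.382 + 83.57 + 6.132 = 91.08 d
q = ΔH / Σ(L/K) = 1.05 / 91.08 = 0.01153 m/d (same in every zone)
Zone A: v = q/n = 0.01153/0.28 = 0.04117 m/d → t_A = 590/0.04117 = 14330 d
Zone B: v = q/n = 0.01153/0.38 = 0.03034 m/d → t_B = 473/0.03034 = 15590 d
Zone C: v = q/n = 0.01153/0.32 = 0.03603 m/d → t_C = 233/0.03603 = 6468 d
Total t = 14330 + 15590 + 6468 = 36390 d
   = 36390 / 365 = 99.7 yr

99.7 years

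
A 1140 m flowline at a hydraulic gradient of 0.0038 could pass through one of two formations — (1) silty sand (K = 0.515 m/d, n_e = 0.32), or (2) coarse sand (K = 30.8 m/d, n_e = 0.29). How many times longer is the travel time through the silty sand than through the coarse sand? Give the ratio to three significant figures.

Unit 1 (silty sand): v = 0.515×0.0038/0.32 = 0.006116 m/d, t = 1140/0.006116 = 186400 d
Unit 2 (coarse sand): v = 30.8×0.0038/0.29 = 0.4036 m/d, t = 1140/0.4036 = 2825 d
t(silty sand) / t(coarse sand) = 186400/2825 = 66.0

66.0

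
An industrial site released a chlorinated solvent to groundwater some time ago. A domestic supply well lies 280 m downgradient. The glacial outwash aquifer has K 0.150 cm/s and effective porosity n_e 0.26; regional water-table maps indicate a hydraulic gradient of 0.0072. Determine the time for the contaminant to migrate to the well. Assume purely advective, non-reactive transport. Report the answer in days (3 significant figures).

K = 0.150 cm/s × 864 = 129.6 m/d
Specific discharge q = 129.6 × 0.0072 = 0.9331 m/d
v_s = q/n_e = 0.9331/0.26 = 3.589 m/d
t = L / v = 280 / 3.589 = 78.02 d

78.0 days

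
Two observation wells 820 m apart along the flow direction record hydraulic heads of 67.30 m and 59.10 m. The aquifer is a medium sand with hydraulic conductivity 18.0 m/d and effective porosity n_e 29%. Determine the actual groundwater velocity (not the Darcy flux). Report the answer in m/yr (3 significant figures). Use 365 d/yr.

227 m/yr

Hydraulic gradient i = (67.30 − 59.10) / 820 = 8.20 / 820 = 0.01000
q = Ki = 18.0 × 0.01000 = 0.1800 m/d
v = Ki/n = 18.0·0.01000/0.29 = 0.6207 m/d
   = 0.6207 × 365 = 227 m/yr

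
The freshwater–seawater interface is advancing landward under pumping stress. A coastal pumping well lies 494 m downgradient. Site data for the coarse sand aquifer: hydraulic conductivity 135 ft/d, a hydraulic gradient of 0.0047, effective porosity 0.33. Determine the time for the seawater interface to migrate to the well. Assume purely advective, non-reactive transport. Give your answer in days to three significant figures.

K = 135 ft/d × 0.3048 = 41.15 m/d
q = Ki = 41.15 × 0.0047 = 0.1934 m/d
Seepage velocity v = q / n = 0.1934 / 0.33 = 0.5860 m/d
t = L / v = 494 / 0.5860 = 842.9 d

843 days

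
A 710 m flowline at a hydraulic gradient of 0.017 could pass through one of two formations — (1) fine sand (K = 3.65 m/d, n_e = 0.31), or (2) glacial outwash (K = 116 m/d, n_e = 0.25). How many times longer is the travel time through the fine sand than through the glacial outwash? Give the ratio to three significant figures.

Unit 1 (fine sand): v = 3.65×0.017/0.31 = 0.2002 m/d, t = 710/0.2002 = 3547 d
Unit 2 (glacial outwash): v = 116×0.017/0.25 = 7.888 m/d, t = 710/7.888 = 90.01 d
t(fine sand) / t(glacial outwash) = 3547/90.01 = 39.4

39.4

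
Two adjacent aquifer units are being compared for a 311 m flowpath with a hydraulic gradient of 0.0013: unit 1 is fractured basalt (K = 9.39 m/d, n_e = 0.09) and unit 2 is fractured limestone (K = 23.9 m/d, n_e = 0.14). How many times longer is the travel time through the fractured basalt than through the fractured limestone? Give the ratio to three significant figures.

1.64

Unit 1 (fractured basalt): v = 9.39×0.0013/0.09 = 0.1356 m/d, t = 311/0.1356 = 2293 d
Unit 2 (fractured limestone): v = 23.9×0.0013/0.14 = 0.2219 m/d, t = 311/0.2219 = 1401 d
t(fractured basalt) / t(fractured limestone) = 2293/1401 = 1.64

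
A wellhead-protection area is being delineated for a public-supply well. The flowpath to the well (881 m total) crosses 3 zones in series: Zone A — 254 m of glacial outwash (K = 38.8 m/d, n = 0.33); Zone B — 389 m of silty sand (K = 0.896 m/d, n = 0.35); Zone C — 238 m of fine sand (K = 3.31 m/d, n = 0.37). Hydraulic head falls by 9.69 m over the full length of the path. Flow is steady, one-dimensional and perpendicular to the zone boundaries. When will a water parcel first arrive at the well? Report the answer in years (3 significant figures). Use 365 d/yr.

44.6 years

Steady 1-D flow in series ⇒ the Darcy flux q is identical in every zone and the zone head losses add (resistances L/K in series).
Σ(L/K) = 254/38.8 + 389/0.896 + 238/3.31 = 6.546 + 434.2 + 71.90 = 512.6 d
q = ΔH / Σ(L/K) = 9.69 / 512.6 = 0.01890 m/d (same in every zone)
Zone A: v = q/n = 0.01890/0.33 = 0.05728 m/d → t_A = 254/0.05728 = 4434 d
Zone B: v = q/n = 0.01890/0.35 = 0.05401 m/d → t_B = 389/0.05401 = 7202 d
Zone C: v = q/n = 0.01890/0.37 = 0.05109 m/d → t_C = 238/0.05109 = 4658 d
Total t = 4434 + 7202 + 4658 = 16290 d
   = 16290 / 365 = 44.6 yr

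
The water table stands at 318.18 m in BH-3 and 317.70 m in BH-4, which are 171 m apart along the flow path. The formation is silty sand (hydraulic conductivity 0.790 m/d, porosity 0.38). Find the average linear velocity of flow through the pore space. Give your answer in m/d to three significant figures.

0.00584 m/d

Hydraulic gradient i = (318.18 − 317.70) / 171 = 0.48 / 171 = 0.002807
Specific discharge q = 0.790 × 0.002807 = 0.002218 m/d
v = Ki/n = 0.790·0.002807/0.38 = 0.005836 m/d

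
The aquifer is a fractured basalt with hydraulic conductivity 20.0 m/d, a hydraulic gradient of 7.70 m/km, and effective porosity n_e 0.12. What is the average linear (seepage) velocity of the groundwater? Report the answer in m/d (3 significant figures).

1.28 m/d

Darcy flux q = K·i = 20.0 × 0.0077 = 0.1540 m/d
v_s = q/n_e = 0.1540/0.12 = 1.283 m/d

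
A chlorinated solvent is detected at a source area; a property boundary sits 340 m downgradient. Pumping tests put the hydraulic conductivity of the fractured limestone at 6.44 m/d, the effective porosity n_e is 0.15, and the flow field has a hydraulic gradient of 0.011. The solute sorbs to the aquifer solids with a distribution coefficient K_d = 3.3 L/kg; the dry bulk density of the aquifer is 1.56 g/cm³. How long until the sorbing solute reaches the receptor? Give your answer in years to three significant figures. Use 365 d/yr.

69.7 years

Darcy flux q = K·i = 6.44 × 0.011 = 0.07084 m/d
v = Ki/n = 6.44·0.011/0.15 = 0.4723 m/d
Retardation R = 1 + ρ_b·K_d/n = 1 + 1.56×3.3/0.15 = 35.32
Contaminant velocity v_c = v/R = 0.4723/35.32 = 0.01337 m/d
t = L/v_c = 340/0.01337 = 25430 d
   = 25430/365 = 69.7 yr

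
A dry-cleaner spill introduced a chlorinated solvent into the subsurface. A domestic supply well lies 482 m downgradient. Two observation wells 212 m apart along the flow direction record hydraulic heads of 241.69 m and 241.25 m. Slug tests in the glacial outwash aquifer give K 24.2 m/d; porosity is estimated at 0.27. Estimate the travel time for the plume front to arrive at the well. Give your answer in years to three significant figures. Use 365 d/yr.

Hydraulic gradient i = (241.69 − 241.25) / 212 = 0.44 / 212 = 0.002075
q = Ki = 24.2 × 0.002075 = 0.05023 m/d
v_s = q/n_e = 0.05023/0.27 = 0.1860 m/d
t = L / v = 482 / 0.1860 = 2591 d
   = 2591 / 365 = 7.10 yr

7.10 years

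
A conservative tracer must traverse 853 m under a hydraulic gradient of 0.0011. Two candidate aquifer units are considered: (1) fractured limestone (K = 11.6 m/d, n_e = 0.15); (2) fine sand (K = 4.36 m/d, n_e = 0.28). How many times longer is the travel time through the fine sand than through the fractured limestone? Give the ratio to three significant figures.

4.97

Unit 1 (fractured limestone): v = 11.6×0.0011/0.15 = 0.08507 m/d, t = 853/0.08507 = 10030 d
Unit 2 (fine sand): v = 4.36×0.0011/0.28 = 0.01713 m/d, t = 853/0.01713 = 49800 d
t(fine sand) / t(fractured limestone) = 49800/10030 = 4.97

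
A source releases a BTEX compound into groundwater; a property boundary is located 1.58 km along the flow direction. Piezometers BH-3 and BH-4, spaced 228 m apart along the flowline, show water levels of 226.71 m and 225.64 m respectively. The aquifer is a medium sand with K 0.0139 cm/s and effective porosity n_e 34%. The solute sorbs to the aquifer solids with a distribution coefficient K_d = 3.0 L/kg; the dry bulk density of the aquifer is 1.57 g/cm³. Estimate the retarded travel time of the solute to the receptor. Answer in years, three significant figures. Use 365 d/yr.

388 years

Hydraulic gradient i = (226.71 − 225.64) / 228 = 1.07 / 228 = 0.004693
K = 0.0139 cm/s × 864 = 12.01 m/d
Specific discharge q = 12.01 × 0.004693 = 0.05636 m/d
Seepage velocity v = q / n = 0.05636 / 0.34 = 0.1658 m/d
Retardation R = 1 + ρ_b·K_d/n = 1 + 1.57×3.0/0.34 = 14.85
Contaminant velocity v_c = v/R = 0.1658/14.85 = 0.01116 m/d
L = 1.58 km = 1580 m
t = L/v_c = 1580/0.01116 = 141600 d
   = 141600/365 = 388 yr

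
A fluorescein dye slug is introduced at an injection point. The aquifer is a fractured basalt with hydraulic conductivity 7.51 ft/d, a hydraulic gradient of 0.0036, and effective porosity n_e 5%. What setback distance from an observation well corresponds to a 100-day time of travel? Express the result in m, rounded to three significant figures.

K = 7.51 ft/d × 0.3048 = 2.289 m/d
Darcy flux q = K·i = 2.289 × 0.0036 = 0.008241 m/d
Average linear velocity = 0.008241 / 0.05 = 0.1648 m/d
L = v × T = 0.1648 × 100 = 16.48 m

16.5 m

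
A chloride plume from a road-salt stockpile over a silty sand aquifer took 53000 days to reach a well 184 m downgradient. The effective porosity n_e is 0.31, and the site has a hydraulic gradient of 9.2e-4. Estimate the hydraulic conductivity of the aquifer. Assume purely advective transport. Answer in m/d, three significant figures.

1.17 m/d

v = L / t = 184 / 53000 = 0.003472 m/d
K = v · n / i = 0.003472 × 0.31 / 9.2e-4 = 1.17 m/d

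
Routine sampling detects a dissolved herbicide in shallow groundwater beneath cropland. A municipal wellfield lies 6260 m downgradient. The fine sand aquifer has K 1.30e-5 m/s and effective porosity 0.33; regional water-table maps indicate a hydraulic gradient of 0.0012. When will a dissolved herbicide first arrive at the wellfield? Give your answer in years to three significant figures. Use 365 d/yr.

K = 1.30e-5 m/s × 86400 s/d = 1.123 m/d
Specific discharge q = 1.123 × 0.0012 = 0.001348 m/d
Seepage velocity v = q / n = 0.001348 / 0.33 = 0.004084 m/d
t = L / v = 6260 / 0.004084 = 1.533e6 d
   = 1.533e6 / 365 = 4200 yr

4200 years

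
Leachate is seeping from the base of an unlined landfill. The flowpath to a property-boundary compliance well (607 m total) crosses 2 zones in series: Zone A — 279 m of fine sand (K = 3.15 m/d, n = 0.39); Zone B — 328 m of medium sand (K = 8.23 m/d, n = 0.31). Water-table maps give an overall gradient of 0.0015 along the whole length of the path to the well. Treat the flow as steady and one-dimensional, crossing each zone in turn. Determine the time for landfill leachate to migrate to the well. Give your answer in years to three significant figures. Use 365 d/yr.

Steady 1-D flow in series ⇒ the Darcy flux q is identical in every zone and the zone head losses add (resistances L/K in series).
Σ(L/K) = 279/3.15 + 328/8.23 = 88.57 + 39.85 = 128.4 d
K_eq = L_total / Σ(L/K) = 607 / 128.4 = 4.726 m/d
q = K_eq · i = 4.726 × 0.0015 = 0.007090 m/d (same in every zone)
Zone A: v = q/n = 0.007090/0.39 = 0.01818 m/d → t_A = 279/0.01818 = 15350 d
Zone B: v = q/n = 0.007090/0.31 = 0.02287 m/d → t_B = 328/0.02287 = 14340 d
Total t = 15350 + 14340 = 29690 d
   = 29690 / 365 = 81.3 yr

81.3 years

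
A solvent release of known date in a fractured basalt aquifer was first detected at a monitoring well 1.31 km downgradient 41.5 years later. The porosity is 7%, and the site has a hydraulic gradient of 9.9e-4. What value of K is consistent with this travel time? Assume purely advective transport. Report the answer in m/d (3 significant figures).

6.11 m/d

t = 41.5 years = 15150 d
L = 1.31 km = 1310 m
v = L / t = 1310 / 15150 = 0.08648 m/d
K = v · n / i = 0.08648 × 0.07 / 9.9e-4 = 6.11 m/d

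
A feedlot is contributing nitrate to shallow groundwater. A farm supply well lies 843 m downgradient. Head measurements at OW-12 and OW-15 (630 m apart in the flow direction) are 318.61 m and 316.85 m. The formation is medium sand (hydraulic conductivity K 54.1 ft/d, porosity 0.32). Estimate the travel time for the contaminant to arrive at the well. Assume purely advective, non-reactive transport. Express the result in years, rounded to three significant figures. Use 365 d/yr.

Hydraulic gradient i = (318.61 − 316.85) / 630 = 1.76 / 630 = 0.002794
K = 54.1 ft/d × 0.3048 = 16.49 m/d
Darcy flux q = K·i = 16.49 × 0.002794 = 0.04607 m/d
Average linear velocity = 0.04607 / 0.32 = 0.1440 m/d
t = L / v = 843 / 0.1440 = 5856 d
   = 5856 / 365 = 16.0 yr

16.0 years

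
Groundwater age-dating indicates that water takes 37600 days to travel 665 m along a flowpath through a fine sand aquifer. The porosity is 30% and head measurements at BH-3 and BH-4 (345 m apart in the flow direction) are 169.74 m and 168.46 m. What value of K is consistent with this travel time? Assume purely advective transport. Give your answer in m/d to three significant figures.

Hydraulic gradient i = (169.74 − 168.46) / 345 = 1.28 / 345 = 0.003710
v = L / t = 665 / 37600 = 0.01769 m/d
K = v · n / i = 0.01769 × 0.30 / 0.003710 = 1.43 m/d

1.43 m/d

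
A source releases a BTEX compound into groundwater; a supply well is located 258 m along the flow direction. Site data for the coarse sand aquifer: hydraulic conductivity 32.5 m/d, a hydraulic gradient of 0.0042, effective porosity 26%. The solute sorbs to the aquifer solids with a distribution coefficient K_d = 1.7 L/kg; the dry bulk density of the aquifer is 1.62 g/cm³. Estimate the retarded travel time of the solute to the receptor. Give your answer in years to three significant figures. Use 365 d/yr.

Darcy flux q = K·i = 32.5 × 0.0042 = 0.1365 m/d
Average linear velocity = 0.1365 / 0.26 = 0.5250 m/d
Retardation R = 1 + ρ_b·K_d/n = 1 + 1.62×1.7/0.26 = 11.59
Contaminant velocity v_c = v/R = 0.5250/11.59 = 0.04529 m/d
t = L/v_c = 258/0.04529 = 5697 d
   = 5697/365 = 15.6 yr

15.6 years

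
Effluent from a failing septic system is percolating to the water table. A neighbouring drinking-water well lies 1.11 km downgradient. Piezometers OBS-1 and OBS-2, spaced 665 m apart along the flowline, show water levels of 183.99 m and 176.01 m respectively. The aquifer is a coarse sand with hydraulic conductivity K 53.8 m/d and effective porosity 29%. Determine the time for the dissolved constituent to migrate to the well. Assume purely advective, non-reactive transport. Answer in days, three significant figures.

Hydraulic gradient i = (183.99 − 176.01) / 665 = 7.98 / 665 = 0.01200
Darcy flux q = K·i = 53.8 × 0.01200 = 0.6456 m/d
v = Ki/n = 53.8·0.01200/0.29 = 2.226 m/d
L = 1.11 km = 1110 m
t = L / v = 1110 / 2.226 = 498.6 d

499 days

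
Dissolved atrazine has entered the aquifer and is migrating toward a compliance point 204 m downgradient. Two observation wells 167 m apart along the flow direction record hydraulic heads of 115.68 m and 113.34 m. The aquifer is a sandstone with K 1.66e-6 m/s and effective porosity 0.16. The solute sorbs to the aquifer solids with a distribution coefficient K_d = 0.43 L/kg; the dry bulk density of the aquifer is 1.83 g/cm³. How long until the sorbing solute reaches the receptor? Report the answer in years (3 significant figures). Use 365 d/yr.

Hydraulic gradient i = (115.68 − 113.34) / 167 = 2.34 / 167 = 0.01401
K = 1.66e-6 m/s × 86400 s/d = 0.1434 m/d
Specific discharge q = 0.1434 × 0.01401 = 0.002010 m/d
Average linear velocity = 0.002010 / 0.16 = 0.01256 m/d
Retardation R = 1 + ρ_b·K_d/n = 1 + 1.83×0.43/0.16 = 5.918
Contaminant velocity v_c = v/R = 0.01256/5.918 = 0.002122 m/d
t = L/v_c = 204/0.002122 = 96120 d
   = 96120/365 = 263 yr

263 years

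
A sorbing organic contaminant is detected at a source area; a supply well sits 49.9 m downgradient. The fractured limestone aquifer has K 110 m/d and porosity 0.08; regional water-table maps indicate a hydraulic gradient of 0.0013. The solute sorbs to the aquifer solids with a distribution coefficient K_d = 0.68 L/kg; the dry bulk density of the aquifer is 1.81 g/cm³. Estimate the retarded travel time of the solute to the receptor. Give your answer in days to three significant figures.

q = Ki = 110 × 0.0013 = 0.1430 m/d
v = Ki/n = 110·0.0013/0.08 = 1.787 m/d
Retardation R = 1 + ρ_b·K_d/n = 1 + 1.81×0.68/0.08 = 16.39
Contaminant velocity v_c = v/R = 1.787/16.39 = 0.1091 m/d
t = L/v_c = 49.9/0.1091 = 457.4 d

457 days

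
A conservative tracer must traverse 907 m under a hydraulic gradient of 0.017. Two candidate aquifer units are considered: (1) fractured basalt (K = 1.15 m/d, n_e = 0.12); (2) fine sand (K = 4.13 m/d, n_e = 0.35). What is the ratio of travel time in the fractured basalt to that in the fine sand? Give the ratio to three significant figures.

1.23

Unit 1 (fractured basalt): v = 1.15×0.017/0.12 = 0.1629 m/d, t = 907/0.1629 = 5567 d
Unit 2 (fine sand): v = 4.13×0.017/0.35 = 0.2006 m/d, t = 907/0.2006 = 4521 d
t(fractured basalt) / t(fine sand) = 5567/4521 = 1.23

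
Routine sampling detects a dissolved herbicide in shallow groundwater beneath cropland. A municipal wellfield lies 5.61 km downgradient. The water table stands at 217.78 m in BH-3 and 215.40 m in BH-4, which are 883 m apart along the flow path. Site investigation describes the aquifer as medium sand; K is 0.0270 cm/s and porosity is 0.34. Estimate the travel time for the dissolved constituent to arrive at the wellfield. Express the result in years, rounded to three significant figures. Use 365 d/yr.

Hydraulic gradient i = (217.78 − 215.40) / 883 = 2.38 / 883 = 0.002695
K = 0.0270 cm/s × 864 = 23.33 m/d
q = Ki = 23.33 × 0.002695 = 0.06288 m/d
Average linear velocity = 0.06288 / 0.34 = 0.1849 m/d
L = 5.61 km = 5610 m
t = L / v = 5610 / 0.1849 = 30340 d
   = 30340 / 365 = 83.1 yr

83.1 years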